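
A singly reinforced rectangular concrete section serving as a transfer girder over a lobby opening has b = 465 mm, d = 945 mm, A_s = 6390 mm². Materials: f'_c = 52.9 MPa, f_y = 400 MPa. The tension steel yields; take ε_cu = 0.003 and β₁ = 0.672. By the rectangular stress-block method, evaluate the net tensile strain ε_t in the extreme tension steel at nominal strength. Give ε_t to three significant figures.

a = A_s f_y/(0.85 f'_c b) = 122.25 mm.
β₁ = 0.672, so c = a/β₁ = 122.25/0.672 = 181.92 mm.
From the linear strain diagram with ε_cu = 0.003: ε_t = 0.003 (d − c)/c = 0.003 × (945 − 181.92)/181.92 = 0.0126.
Since ε_t ≥ 0.005, the section is tension-controlled.

ε_t ≈ 0.0126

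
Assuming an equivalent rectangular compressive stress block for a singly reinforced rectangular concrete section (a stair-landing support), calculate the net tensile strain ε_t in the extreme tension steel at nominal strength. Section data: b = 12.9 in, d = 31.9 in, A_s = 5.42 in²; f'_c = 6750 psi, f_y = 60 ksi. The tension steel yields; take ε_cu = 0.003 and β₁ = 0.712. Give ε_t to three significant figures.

a = A_s f_y/(0.85 f'_c b) = 4.394 in.
β₁ = 0.712, so c = a/β₁ = 4.394/0.712 = 6.171 in.
From the linear strain diagram with ε_cu = 0.003: ε_t = 0.003 (d − c)/c = 0.003 × (31.9 − 6.171)/6.171 = 0.0125.
Since ε_t ≥ 0.005, the section is tension-controlled.

ε_t ≈ 0.0125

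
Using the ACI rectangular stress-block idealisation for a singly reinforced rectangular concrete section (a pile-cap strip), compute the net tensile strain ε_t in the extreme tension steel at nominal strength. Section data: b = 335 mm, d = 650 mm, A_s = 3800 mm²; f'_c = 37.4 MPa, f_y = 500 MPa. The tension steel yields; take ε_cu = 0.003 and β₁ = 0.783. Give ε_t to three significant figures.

ε_t ≈ 0.00556

a = A_s f_y/(0.85 f'_c b) = 178.41 mm.
β₁ = 0.783, so c = a/β₁ = 178.41/0.783 = 227.85 mm.
From the linear strain diagram with ε_cu = 0.003: ε_t = 0.003 (d − c)/c = 0.003 × (650 − 227.85)/227.85 = 0.00556.
Since ε_t ≥ 0.005, the section is tension-controlled.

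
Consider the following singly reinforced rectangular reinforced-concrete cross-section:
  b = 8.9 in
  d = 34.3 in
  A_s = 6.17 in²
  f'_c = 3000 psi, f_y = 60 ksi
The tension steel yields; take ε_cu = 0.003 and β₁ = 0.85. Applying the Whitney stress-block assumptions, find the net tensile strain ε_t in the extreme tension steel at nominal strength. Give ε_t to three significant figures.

ε_t ≈ 0.00236

a = A_s f_y/(0.85 f'_c b) = 16.312 in.
β₁ = 0.85, so c = a/β₁ = 16.312/0.85 = 19.191 in.
From the linear strain diagram with ε_cu = 0.003: ε_t = 0.003 (d − c)/c = 0.003 × (34.3 − 19.191)/19.191 = 0.00236.
ε_t < 0.004 — the section is over-reinforced for flexure under ACI limits.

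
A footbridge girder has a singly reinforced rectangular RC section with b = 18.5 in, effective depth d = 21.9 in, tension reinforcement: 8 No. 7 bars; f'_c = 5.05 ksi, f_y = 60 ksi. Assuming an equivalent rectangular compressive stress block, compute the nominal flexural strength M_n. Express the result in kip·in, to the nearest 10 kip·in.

M_n ≈ 5780 kip·in

A_s = 8 × 0.6 = 4.8 in².
T = A_s f_y = 4.8 × 60 = 288 kips.
a = T/(0.85 f'_c b) = 288/(0.85 × 5.05 × 18.5) = 3.627 in.
M_n = T(d − a/2) = 288 × (21.9 − 1.8135) = 5784.9 kip·in.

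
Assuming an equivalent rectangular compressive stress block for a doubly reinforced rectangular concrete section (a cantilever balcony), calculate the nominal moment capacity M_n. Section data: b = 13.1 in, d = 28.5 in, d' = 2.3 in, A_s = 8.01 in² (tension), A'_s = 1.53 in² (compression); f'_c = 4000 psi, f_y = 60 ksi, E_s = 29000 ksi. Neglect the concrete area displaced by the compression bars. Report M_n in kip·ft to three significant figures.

M_n ≈ 982 kip·ft

Assume both steels yield.
a = (A_s − A'_s) f_y/(0.85 f'_c b) = (8.01 − 1.53) × 60/(0.85 × 4 × 13.1) = 8.729 in.
c = a/β₁ = 8.729/0.85 = 10.269 in; ε'_s = 0.003(c − d')/c = 0.0023 ≥ ε_y = 0.0021, so the compression steel yields.
M_n = (A_s − A'_s) f_y (d − a/2) + A'_s f_y (d − d') = 388.8 × (28.5 − 4.3645) + 91.8 × (28.5 − 2.3) = 9383.9 + 2405.2 = 11789.1 kip·in = 11789.1/12 = 982.43 kip·ft.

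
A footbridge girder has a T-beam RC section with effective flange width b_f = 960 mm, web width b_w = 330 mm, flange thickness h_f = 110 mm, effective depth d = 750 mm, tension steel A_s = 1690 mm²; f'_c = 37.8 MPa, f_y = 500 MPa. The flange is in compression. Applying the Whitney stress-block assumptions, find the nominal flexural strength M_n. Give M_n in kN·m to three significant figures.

M_n ≈ 622 kN·m

Tension: T = A_s f_y = 1690 × 500 = 845000 N.
Try a within the flange: a = T/(0.85 f'_c b_f) = 845000/(0.85 × 37.8 × 960) = 27.40 mm.
Since a = 27.40 ≤ h_f = 110 mm, the stress block lies entirely in the flange; analyse as a rectangular beam of width b_f.
M_n = T(d − a/2) = 845000 × (750 − 13.7) = 622.17 × 10⁶ N·mm.
M_n = 622.17 kN·m.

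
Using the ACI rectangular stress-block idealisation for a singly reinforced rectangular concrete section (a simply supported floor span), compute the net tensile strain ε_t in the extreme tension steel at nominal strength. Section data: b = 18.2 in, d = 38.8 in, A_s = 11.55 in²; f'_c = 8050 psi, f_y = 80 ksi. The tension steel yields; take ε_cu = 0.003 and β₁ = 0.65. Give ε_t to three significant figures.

ε_t ≈ 0.00720

a = A_s f_y/(0.85 f'_c b) = 7.420 in.
β₁ = 0.65, so c = a/β₁ = 7.420/0.65 = 11.415 in.
From the linear strain diagram with ε_cu = 0.003: ε_t = 0.003 (d − c)/c = 0.003 × (38.8 − 11.415)/11.415 = 0.00720.
Since ε_t ≥ 0.005, the section is tension-controlled.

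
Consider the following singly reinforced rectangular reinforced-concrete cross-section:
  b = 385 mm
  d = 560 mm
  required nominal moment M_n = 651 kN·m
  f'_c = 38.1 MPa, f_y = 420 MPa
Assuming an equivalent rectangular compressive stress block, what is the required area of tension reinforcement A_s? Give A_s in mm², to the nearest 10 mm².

A_s ≈ 3050 mm²

With M_n = 0.85 f'_c a b (d − a/2), solve the quadratic for a:
a = d − √(d² − 2M_n/(0.85 f'_c b)) = 560 − √(560² − 2 × 651×10⁶/(0.85 × 38.1 × 385)) = 102.64 mm.
A_s = 0.85 f'_c a b / f_y = 0.85 × 38.1 × 102.64 × 385 / 420 = 3047.0 mm².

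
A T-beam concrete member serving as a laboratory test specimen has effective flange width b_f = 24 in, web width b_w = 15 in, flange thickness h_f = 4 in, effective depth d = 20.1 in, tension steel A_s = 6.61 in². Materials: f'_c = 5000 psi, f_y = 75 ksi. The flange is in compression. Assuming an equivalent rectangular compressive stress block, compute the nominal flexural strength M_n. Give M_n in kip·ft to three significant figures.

M_n ≈ 728 kip·ft

Tension: T = A_s f_y = 6.61 × 75 = 495.75 kips.
Try a within the flange: a = T/(0.85 f'_c b_f) = 495.75/(0.85 × 5 × 24) = 4.860 in.
a = 4.860 > h_f = 4 in: the block extends into the web. Split into flange-overhang and web parts.
C_f = 0.85 f'_c (b_f − b_w) h_f = 0.85 × 5 × (24 − 15) × 4 = 153.0 kips.
Remaining web compression depth: a_w = (T − C_f)/(0.85 f'_c b_w) = (495.75 − 153.0)/(0.85 × 5 × 15) = 5.376 in.
M_n = C_f(d − h_f/2) + (T − C_f)(d − a_w/2) = 153.0 × (20.1 − 2) + 342.75 × (20.1 − 2.688) = 2769.3 + 5968.0 = 8737.3 kip·in.
M_n = 8737.3/12 = 728.11 kip·ft.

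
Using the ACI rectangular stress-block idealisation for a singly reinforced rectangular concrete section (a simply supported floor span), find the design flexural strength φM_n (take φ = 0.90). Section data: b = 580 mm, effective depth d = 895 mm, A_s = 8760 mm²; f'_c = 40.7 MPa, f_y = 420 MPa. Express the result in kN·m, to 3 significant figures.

T = A_s f_y = 8760 × 420 = 3679200 N = 3679.2 kN.
From C = T: a = T/(0.85 f'_c b) = 3679200/(0.85 × 40.7 × 580) = 183.36 mm.
M_n = T(d − a/2) = 3679.2 kN × (895 − 91.68) mm = 2955.57 kN·m.
φM_n = 0.90 × 2955.57 = 2660.01 kN·m.

φM_n ≈ 2660 kN·m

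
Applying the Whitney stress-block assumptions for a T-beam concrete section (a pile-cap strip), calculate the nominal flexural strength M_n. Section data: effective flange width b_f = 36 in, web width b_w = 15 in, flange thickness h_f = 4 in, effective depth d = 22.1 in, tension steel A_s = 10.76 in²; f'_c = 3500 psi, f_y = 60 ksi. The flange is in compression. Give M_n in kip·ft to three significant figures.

Tension: T = A_s f_y = 10.76 × 60 = 645.6 kips.
Try a within the flange: a = T/(0.85 f'_c b_f) = 645.6/(0.85 × 3.5 × 36) = 6.028 in.
a = 6.028 > h_f = 4 in: the block extends into the web. Split into flange-overhang and web parts.
C_f = 0.85 f'_c (b_f − b_w) h_f = 0.85 × 3.5 × (36 − 15) × 4 = 249.9 kips.
Remaining web compression depth: a_w = (T − C_f)/(0.85 f'_c b_w) = (645.6 − 249.9)/(0.85 × 3.5 × 15) = 8.867 in.
M_n = C_f(d − h_f/2) + (T − C_f)(d − a_w/2) = 249.9 × (22.1 − 2) + 395.7 × (22.1 − 4.4335) = 5023.0 + 6990.6 = 12013.6 kip·in.
M_n = 12013.6/12 = 1001.13 kip·ft.

M_n ≈ 1000 kip·ft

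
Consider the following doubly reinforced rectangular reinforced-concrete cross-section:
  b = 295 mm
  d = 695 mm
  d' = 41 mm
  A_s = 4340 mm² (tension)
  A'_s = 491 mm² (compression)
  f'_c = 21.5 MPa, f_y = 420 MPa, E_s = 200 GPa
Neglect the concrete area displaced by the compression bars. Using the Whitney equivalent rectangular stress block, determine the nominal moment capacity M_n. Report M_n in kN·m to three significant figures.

M_n ≈ 1020 kN·m

Assume both tension and compression steel yield.
Net tension couple steel: A_s − A'_s = 3849 mm².
a = (A_s − A'_s) f_y / (0.85 f'_c b) = 1616580/(0.85 × 21.5 × 295) = 299.86 mm.
c = a/β₁ = 299.86/0.85 = 352.78 mm; ε'_s = 0.003(c − d')/c = 0.0027 ≥ f_y/E_s = 0.0021, so compression steel does yield.
M_n = (A_s − A'_s) f_y (d − a/2) + A'_s f_y (d − d') = [1616580 × (695 − 149.93) + 206220 × (695 − 41)] × 10⁻⁶ = 881.15 + 134.87 = 1016.02 kN·m.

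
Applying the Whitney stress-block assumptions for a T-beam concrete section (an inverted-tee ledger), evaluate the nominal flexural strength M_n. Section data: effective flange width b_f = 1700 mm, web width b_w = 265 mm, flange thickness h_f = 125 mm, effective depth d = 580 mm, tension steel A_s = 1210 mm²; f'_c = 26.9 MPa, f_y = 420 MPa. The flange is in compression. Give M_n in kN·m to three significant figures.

M_n ≈ 291 kN·m

Tension: T = A_s f_y = 1210 × 420 = 508200 N.
Try a within the flange: a = T/(0.85 f'_c b_f) = 508200/(0.85 × 26.9 × 1700) = 13.07 mm.
Since a = 13.07 ≤ h_f = 125 mm, the stress block lies entirely in the flange; analyse as a rectangular beam of width b_f.
M_n = T(d − a/2) = 508200 × (580 − 6.535) = 291.43 × 10⁶ N·mm.
M_n = 291.43 kN·m.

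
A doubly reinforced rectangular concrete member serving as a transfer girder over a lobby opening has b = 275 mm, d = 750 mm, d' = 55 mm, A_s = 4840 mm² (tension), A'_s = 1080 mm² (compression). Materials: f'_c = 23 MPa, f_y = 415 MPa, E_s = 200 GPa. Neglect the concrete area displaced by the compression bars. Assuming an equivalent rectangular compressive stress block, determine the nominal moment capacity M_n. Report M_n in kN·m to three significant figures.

Assume both tension and compression steel yield.
Net tension couple steel: A_s − A'_s = 3760 mm².
a = (A_s − A'_s) f_y / (0.85 f'_c b) = 1560400/(0.85 × 23 × 275) = 290.24 mm.
c = a/β₁ = 290.24/0.85 = 341.46 mm; ε'_s = 0.003(c − d')/c = 0.0025 ≥ f_y/E_s = 0.0021, so compression steel does yield.
M_n = (A_s − A'_s) f_y (d − a/2) + A'_s f_y (d − d') = [1560400 × (750 − 145.12) + 448200 × (750 − 55)] × 10⁻⁶ = 943.85 + 311.50 = 1255.35 kN·m.

M_n ≈ 1260 kN·m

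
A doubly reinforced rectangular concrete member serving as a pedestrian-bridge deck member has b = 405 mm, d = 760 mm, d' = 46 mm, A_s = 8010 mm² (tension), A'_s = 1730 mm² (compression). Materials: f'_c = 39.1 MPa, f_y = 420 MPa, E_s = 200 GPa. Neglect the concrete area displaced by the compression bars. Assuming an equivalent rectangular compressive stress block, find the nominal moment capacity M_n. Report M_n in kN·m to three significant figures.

Assume both tension and compression steel yield.
Net tension couple steel: A_s − A'_s = 6280 mm².
a = (A_s − A'_s) f_y / (0.85 f'_c b) = 2637600/(0.85 × 39.1 × 405) = 195.96 mm.
c = a/β₁ = 195.96/0.771 = 254.16 mm; ε'_s = 0.003(c − d')/c = 0.0025 ≥ f_y/E_s = 0.0021, so compression steel does yield.
M_n = (A_s − A'_s) f_y (d − a/2) + A'_s f_y (d − d') = [2637600 × (760 − 97.98) + 726600 × (760 − 46)] × 10⁻⁶ = 1746.14 + 518.79 = 2264.93 kN·m.

M_n ≈ 2260 kN·m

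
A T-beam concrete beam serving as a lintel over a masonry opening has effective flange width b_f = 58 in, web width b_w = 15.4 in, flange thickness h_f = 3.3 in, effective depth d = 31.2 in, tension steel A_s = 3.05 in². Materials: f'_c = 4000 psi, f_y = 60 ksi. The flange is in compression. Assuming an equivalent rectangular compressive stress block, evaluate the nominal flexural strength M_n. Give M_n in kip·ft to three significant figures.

Tension: T = A_s f_y = 3.05 × 60 = 183 kips.
Try a within the flange: a = T/(0.85 f'_c b_f) = 183/(0.85 × 4 × 58) = 0.928 in.
Since a = 0.928 ≤ h_f = 3.3 in, the stress block lies entirely in the flange; analyse as a rectangular beam of width b_f.
M_n = T(d − a/2) = 183 × (31.2 − 0.464) = 5624.7 kip·in.
M_n = 5624.7/12 = 468.73 kip·ft.

M_n ≈ 469 kip·ft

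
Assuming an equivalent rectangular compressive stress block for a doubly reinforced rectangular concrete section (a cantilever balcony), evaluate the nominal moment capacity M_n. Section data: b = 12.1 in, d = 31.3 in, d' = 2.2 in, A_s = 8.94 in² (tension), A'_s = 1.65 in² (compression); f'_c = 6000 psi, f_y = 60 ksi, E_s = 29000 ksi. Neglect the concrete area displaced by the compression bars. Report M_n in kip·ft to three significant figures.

Assume both steels yield.
a = (A_s − A'_s) f_y/(0.85 f'_c b) = (8.94 − 1.65) × 60/(0.85 × 6 × 12.1) = 7.088 in.
c = a/β₁ = 7.088/0.75 = 9.451 in; ε'_s = 0.003(c − d')/c = 0.0023 ≥ ε_y = 0.0021, so the compression steel yields.
M_n = (A_s − A'_s) f_y (d − a/2) + A'_s f_y (d − d') = 437.4 × (31.3 − 3.544) + 99 × (31.3 − 2.2) = 12140.5 + 2880.9 = 15021.4 kip·in = 15021.4/12 = 1251.78 kip·ft.

M_n ≈ 1250 kip·ft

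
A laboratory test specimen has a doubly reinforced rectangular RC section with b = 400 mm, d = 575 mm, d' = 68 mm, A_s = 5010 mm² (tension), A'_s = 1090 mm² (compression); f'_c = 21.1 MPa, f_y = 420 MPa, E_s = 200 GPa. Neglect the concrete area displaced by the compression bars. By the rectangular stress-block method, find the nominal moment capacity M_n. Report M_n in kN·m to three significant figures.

Assume both tension and compression steel yield.
Net tension couple steel: A_s − A'_s = 3920 mm².
a = (A_s − A'_s) f_y / (0.85 f'_c b) = 1646400/(0.85 × 21.1 × 400) = 229.50 mm.
c = a/β₁ = 229.50/0.85 = 270.00 mm; ε'_s = 0.003(c − d')/c = 0.0022 ≥ f_y/E_s = 0.0021, so compression steel does yield.
M_n = (A_s − A'_s) f_y (d − a/2) + A'_s f_y (d − d') = [1646400 × (575 − 114.75) + 457800 × (575 − 68)] × 10⁻⁶ = 757.76 + 232.10 = 989.86 kN·m.

M_n ≈ 990 kN·m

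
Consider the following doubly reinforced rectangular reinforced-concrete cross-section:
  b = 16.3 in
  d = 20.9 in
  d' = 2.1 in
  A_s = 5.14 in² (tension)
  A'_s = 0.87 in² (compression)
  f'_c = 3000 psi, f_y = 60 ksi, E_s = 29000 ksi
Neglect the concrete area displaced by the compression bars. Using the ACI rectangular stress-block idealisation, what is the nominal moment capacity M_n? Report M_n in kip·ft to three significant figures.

Assume both steels yield.
a = (A_s − A'_s) f_y/(0.85 f'_c b) = (5.14 − 0.87) × 60/(0.85 × 3 × 16.3) = 6.164 in.
c = a/β₁ = 6.164/0.85 = 7.252 in; ε'_s = 0.003(c − d')/c = 0.0021 ≥ ε_y = 0.0021, so the compression steel yields.
M_n = (A_s − A'_s) f_y (d − a/2) + A'_s f_y (d − d') = 256.2 × (20.9 − 3.082) + 52.2 × (20.9 − 2.1) = 4565.0 + 981.4 = 5546.4 kip·in = 5546.4/12 = 462.20 kip·ft.

M_n ≈ 462 kip·ft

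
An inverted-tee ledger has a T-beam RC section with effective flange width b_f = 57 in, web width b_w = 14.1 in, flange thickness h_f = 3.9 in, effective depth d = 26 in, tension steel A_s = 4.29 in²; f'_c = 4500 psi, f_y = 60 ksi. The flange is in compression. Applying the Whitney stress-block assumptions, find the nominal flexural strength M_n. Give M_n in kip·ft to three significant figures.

Tension: T = A_s f_y = 4.29 × 60 = 257.4 kips.
Try a within the flange: a = T/(0.85 f'_c b_f) = 257.4/(0.85 × 4.5 × 57) = 1.181 in.
Since a = 1.181 ≤ h_f = 3.9 in, the stress block lies entirely in the flange; analyse as a rectangular beam of width b_f.
M_n = T(d − a/2) = 257.4 × (26 − 0.5905) = 6540.4 kip·in.
M_n = 6540.4/12 = 545.03 kip·ft.

M_n ≈ 545 kip·ft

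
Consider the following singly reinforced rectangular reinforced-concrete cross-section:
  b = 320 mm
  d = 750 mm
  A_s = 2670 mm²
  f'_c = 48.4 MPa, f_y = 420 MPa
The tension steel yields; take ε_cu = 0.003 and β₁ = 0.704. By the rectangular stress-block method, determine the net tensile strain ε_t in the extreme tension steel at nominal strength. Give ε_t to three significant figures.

a = A_s f_y/(0.85 f'_c b) = 85.18 mm.
β₁ = 0.704, so c = a/β₁ = 85.18/0.704 = 120.99 mm.
From the linear strain diagram with ε_cu = 0.003: ε_t = 0.003 (d − c)/c = 0.003 × (750 − 120.99)/120.99 = 0.0156.
Since ε_t ≥ 0.005, the section is tension-controlled.

ε_t ≈ 0.0156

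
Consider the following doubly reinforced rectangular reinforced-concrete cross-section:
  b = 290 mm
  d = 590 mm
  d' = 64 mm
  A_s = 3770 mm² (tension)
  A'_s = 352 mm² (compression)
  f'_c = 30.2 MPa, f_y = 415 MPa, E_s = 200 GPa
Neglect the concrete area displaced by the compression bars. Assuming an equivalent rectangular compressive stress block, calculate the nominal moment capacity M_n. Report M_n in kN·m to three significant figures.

Assume both tension and compression steel yield.
Net tension couple steel: A_s − A'_s = 3418 mm².
a = (A_s − A'_s) f_y / (0.85 f'_c b) = 1418470/(0.85 × 30.2 × 290) = 190.54 mm.
c = a/β₁ = 190.54/0.834 = 228.47 mm; ε'_s = 0.003(c − d')/c = 0.0022 ≥ f_y/E_s = 0.0021, so compression steel does yield.
M_n = (A_s − A'_s) f_y (d − a/2) + A'_s f_y (d − d') = [1418470 × (590 − 95.27) + 146080 × (590 − 64)] × 10⁻⁶ = 701.76 + 76.84 = 778.60 kN·m.

M_n ≈ 779 kN·m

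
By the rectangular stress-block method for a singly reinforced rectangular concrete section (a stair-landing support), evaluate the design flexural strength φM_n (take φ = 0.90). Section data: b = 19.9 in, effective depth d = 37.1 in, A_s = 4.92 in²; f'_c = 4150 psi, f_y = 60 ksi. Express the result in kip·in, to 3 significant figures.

φM_n ≈ 9300 kip·in

T = A_s f_y = 4.92 × 60 = 295.2 kips.
a = T/(0.85 f'_c b) = 295.2/(0.85 × 4.15 × 19.9) = 4.205 in.
M_n = T(d − a/2) = 295.2 × (37.1 − 2.1025) = 10331.3 kip·in.
φM_n = 0.90 × 10331.3 = 9298.2 kip·in.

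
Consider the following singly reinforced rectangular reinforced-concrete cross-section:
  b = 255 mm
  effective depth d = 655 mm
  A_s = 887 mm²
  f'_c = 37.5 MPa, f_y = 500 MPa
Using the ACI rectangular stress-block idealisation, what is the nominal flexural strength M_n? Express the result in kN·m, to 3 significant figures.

M_n ≈ 278 kN·m

T = A_s f_y = 887 × 500 = 443500 N = 443.5 kN.
From C = T: a = T/(0.85 f'_c b) = 443500/(0.85 × 37.5 × 255) = 54.56 mm.
M_n = T(d − a/2) = 443.5 kN × (655 − 27.28) mm = 278.39 kN·m.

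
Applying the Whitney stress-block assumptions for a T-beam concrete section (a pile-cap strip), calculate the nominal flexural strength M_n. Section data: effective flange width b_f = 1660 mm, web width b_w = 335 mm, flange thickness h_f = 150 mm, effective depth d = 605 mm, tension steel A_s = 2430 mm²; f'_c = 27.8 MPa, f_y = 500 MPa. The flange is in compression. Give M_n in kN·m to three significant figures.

Tension: T = A_s f_y = 2430 × 500 = 1215000 N.
Try a within the flange: a = T/(0.85 f'_c b_f) = 1215000/(0.85 × 27.8 × 1660) = 30.97 mm.
Since a = 30.97 ≤ h_f = 150 mm, the stress block lies entirely in the flange; analyse as a rectangular beam of width b_f.
M_n = T(d − a/2) = 1215000 × (605 − 15.485) = 716.26 × 10⁶ N·mm.
M_n = 716.26 kN·m.

M_n ≈ 716 kN·m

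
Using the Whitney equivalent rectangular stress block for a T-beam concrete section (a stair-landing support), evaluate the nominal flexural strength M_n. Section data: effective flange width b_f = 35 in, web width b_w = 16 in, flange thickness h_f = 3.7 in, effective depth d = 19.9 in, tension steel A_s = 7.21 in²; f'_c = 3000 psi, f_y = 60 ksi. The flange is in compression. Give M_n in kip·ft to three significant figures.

Tension: T = A_s f_y = 7.21 × 60 = 432.6 kips.
Try a within the flange: a = T/(0.85 f'_c b_f) = 432.6/(0.85 × 3 × 35) = 4.847 in.
a = 4.847 > h_f = 3.7 in: the block extends into the web. Split into flange-overhang and web parts.
C_f = 0.85 f'_c (b_f − b_w) h_f = 0.85 × 3 × (35 − 16) × 3.7 = 179.3 kips.
Remaining web compression depth: a_w = (T − C_f)/(0.85 f'_c b_w) = (432.6 − 179.3)/(0.85 × 3 × 16) = 6.208 in.
M_n = C_f(d − h_f/2) + (T − C_f)(d − a_w/2) = 179.3 × (19.9 − 1.85) + 253.3 × (19.9 − 3.104) = 3236.4 + 4254.4 = 7490.8 kip·in.
M_n = 7490.8/12 = 624.23 kip·ft.

M_n ≈ 624 kip·ft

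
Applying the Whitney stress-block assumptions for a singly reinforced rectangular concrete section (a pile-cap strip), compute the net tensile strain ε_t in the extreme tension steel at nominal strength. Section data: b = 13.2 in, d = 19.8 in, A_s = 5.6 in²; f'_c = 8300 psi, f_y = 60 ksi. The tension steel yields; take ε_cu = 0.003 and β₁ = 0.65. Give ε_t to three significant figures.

ε_t ≈ 0.00770

a = A_s f_y/(0.85 f'_c b) = 3.608 in.
β₁ = 0.65, so c = a/β₁ = 3.608/0.65 = 5.551 in.
From the linear strain diagram with ε_cu = 0.003: ε_t = 0.003 (d − c)/c = 0.003 × (19.8 − 5.551)/5.551 = 0.00770.
Since ε_t ≥ 0.005, the section is tension-controlled.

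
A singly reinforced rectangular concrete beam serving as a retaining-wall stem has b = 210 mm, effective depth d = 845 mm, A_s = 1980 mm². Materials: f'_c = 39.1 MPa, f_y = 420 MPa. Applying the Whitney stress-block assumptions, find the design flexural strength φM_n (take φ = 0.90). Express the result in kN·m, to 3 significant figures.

T = A_s f_y = 1980 × 420 = 831600 N = 831.6 kN.
From C = T: a = T/(0.85 f'_c b) = 831600/(0.85 × 39.1 × 210) = 119.15 mm.
M_n = T(d − a/2) = 831.6 kN × (845 − 59.575) mm = 653.16 kN·m.
φM_n = 0.90 × 653.16 = 587.84 kN·m.

φM_n ≈ 588 kN·m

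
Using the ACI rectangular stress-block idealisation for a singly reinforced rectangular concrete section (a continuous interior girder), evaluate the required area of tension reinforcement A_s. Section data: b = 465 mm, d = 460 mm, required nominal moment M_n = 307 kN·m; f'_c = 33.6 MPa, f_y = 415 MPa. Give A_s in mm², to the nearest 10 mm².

With M_n = 0.85 f'_c a b (d − a/2), solve the quadratic for a:
a = d − √(d² − 2M_n/(0.85 f'_c b)) = 460 − √(460² − 2 × 307×10⁶/(0.85 × 33.6 × 465)) = 53.35 mm.
A_s = 0.85 f'_c a b / f_y = 0.85 × 33.6 × 53.35 × 465 / 415 = 1707.3 mm².

A_s ≈ 1710 mm²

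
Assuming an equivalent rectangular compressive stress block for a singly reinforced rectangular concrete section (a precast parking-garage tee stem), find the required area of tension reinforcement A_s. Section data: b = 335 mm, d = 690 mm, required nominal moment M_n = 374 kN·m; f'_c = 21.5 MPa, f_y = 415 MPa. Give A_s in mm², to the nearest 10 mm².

With M_n = 0.85 f'_c a b (d − a/2), solve the quadratic for a:
a = d − √(d² − 2M_n/(0.85 f'_c b)) = 690 − √(690² − 2 × 374×10⁶/(0.85 × 21.5 × 335)) = 95.09 mm.
A_s = 0.85 f'_c a b / f_y = 0.85 × 21.5 × 95.09 × 335 / 415 = 1402.8 mm².

A_s ≈ 1400 mm²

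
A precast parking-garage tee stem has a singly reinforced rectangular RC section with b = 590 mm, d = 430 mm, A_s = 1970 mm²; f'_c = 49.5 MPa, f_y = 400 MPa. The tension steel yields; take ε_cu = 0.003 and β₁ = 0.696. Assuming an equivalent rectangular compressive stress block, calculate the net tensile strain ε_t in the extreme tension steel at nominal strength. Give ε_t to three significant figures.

ε_t ≈ 0.0253

a = A_s f_y/(0.85 f'_c b) = 31.74 mm.
β₁ = 0.696, so c = a/β₁ = 31.74/0.696 = 45.60 mm.
From the linear strain diagram with ε_cu = 0.003: ε_t = 0.003 (d − c)/c = 0.003 × (430 − 45.60)/45.60 = 0.0253.
Since ε_t ≥ 0.005, the section is tension-controlled.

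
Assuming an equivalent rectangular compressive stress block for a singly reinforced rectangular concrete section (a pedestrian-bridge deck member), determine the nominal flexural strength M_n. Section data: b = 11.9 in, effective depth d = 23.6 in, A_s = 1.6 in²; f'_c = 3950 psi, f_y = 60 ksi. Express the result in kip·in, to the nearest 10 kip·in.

T = A_s f_y = 1.6 × 60 = 96 kips.
a = T/(0.85 f'_c b) = 96/(0.85 × 3.95 × 11.9) = 2.403 in.
M_n = T(d − a/2) = 96 × (23.6 − 1.2015) = 2150.3 kip·in.

M_n ≈ 2150 kip·in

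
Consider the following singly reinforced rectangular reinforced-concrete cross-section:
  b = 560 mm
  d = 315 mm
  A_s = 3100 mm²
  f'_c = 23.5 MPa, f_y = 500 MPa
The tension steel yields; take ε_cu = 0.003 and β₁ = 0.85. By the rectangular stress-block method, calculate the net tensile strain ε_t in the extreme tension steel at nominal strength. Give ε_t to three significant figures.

a = A_s f_y/(0.85 f'_c b) = 138.57 mm.
β₁ = 0.85, so c = a/β₁ = 138.57/0.85 = 163.02 mm.
From the linear strain diagram with ε_cu = 0.003: ε_t = 0.003 (d − c)/c = 0.003 × (315 − 163.02)/163.02 = 0.00280.
ε_t < 0.004 — the section is over-reinforced for flexure under ACI limits.

ε_t ≈ 0.00280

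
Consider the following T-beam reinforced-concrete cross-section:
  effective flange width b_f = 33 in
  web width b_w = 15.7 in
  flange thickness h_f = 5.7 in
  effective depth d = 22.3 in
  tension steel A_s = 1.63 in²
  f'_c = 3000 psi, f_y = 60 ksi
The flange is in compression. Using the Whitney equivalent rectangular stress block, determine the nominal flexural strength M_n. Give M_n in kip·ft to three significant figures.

Tension: T = A_s f_y = 1.63 × 60 = 97.8 kips.
Try a within the flange: a = T/(0.85 f'_c b_f) = 97.8/(0.85 × 3 × 33) = 1.162 in.
Since a = 1.162 ≤ h_f = 5.7 in, the stress block lies entirely in the flange; analyse as a rectangular beam of width b_f.
M_n = T(d − a/2) = 97.8 × (22.3 − 0.581) = 2124.1 kip·in.
M_n = 2124.1/12 = 177.01 kip·ft.

M_n ≈ 177 kip·ft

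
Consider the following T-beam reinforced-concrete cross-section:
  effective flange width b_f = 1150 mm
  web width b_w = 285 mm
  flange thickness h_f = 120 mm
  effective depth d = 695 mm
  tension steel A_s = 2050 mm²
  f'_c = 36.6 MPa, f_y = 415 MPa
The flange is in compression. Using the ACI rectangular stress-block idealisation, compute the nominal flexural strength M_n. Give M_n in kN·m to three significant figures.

Tension: T = A_s f_y = 2050 × 415 = 850750 N.
Try a within the flange: a = T/(0.85 f'_c b_f) = 850750/(0.85 × 36.6 × 1150) = 23.78 mm.
Since a = 23.78 ≤ h_f = 120 mm, the stress block lies entirely in the flange; analyse as a rectangular beam of width b_f.
M_n = T(d − a/2) = 850750 × (695 − 11.89) = 581.16 × 10⁶ N·mm.
M_n = 581.16 kN·m.

M_n ≈ 581 kN·m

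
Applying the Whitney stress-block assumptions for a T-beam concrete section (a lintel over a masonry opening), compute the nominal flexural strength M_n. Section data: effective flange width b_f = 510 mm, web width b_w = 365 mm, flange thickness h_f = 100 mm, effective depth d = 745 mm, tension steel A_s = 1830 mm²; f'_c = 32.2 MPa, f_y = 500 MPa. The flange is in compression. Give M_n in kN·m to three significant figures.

Tension: T = A_s f_y = 1830 × 500 = 915000 N.
Try a within the flange: a = T/(0.85 f'_c b_f) = 915000/(0.85 × 32.2 × 510) = 65.55 mm.
Since a = 65.55 ≤ h_f = 100 mm, the stress block lies entirely in the flange; analyse as a rectangular beam of width b_f.
M_n = T(d − a/2) = 915000 × (745 − 32.775) = 651.69 × 10⁶ N·mm.
M_n = 651.69 kN·m.

M_n ≈ 652 kN·m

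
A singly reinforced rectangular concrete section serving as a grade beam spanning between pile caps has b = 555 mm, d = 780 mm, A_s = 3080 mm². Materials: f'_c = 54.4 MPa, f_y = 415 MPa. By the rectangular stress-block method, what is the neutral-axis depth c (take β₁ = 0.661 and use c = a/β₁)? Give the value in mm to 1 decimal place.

c ≈ 75.4 mm

T = A_s f_y = 3080 × 415 = 1278200 N = 1278.2 kN.
Setting C = 0.85 f'_c a b equal to T: a = 1278200/(0.85 × 54.4 × 555) = 49.807 mm.
With β₁ = 0.661, c = a/β₁ = 49.807/0.661 = 75.4 mm.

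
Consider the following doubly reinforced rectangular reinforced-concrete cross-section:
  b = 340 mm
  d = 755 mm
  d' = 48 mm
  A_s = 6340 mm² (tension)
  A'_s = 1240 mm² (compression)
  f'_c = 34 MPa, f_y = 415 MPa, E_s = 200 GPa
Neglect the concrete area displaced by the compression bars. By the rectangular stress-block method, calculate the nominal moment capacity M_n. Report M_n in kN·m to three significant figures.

M_n ≈ 1730 kN·m

Assume both tension and compression steel yield.
Net tension couple steel: A_s − A'_s = 5100 mm².
a = (A_s − A'_s) f_y / (0.85 f'_c b) = 2116500/(0.85 × 34 × 340) = 215.40 mm.
c = a/β₁ = 215.40/0.807 = 266.91 mm; ε'_s = 0.003(c − d')/c = 0.0025 ≥ f_y/E_s = 0.0021, so compression steel does yield.
M_n = (A_s − A'_s) f_y (d − a/2) + A'_s f_y (d − d') = [2116500 × (755 − 107.7) + 514600 × (755 − 48)] × 10⁻⁶ = 1370.01 + 363.82 = 1733.83 kN·m.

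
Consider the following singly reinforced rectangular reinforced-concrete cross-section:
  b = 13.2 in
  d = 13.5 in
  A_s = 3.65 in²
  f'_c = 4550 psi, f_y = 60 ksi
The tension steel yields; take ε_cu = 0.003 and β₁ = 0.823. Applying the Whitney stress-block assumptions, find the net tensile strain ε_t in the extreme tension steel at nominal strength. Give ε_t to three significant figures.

ε_t ≈ 0.00477

a = A_s f_y/(0.85 f'_c b) = 4.290 in.
β₁ = 0.823, so c = a/β₁ = 4.290/0.823 = 5.213 in.
From the linear strain diagram with ε_cu = 0.003: ε_t = 0.003 (d − c)/c = 0.003 × (13.5 − 5.213)/5.213 = 0.00477.
ε_t is between 0.004 and 0.005 — transition zone.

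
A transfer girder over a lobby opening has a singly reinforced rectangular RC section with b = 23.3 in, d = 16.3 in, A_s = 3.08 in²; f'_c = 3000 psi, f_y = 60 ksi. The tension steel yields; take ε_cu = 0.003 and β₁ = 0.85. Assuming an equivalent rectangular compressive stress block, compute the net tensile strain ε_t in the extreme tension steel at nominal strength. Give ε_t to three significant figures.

ε_t ≈ 0.0104

a = A_s f_y/(0.85 f'_c b) = 3.110 in.
β₁ = 0.85, so c = a/β₁ = 3.110/0.85 = 3.659 in.
From the linear strain diagram with ε_cu = 0.003: ε_t = 0.003 (d − c)/c = 0.003 × (16.3 − 3.659)/3.659 = 0.0104.
Since ε_t ≥ 0.005, the section is tension-controlled.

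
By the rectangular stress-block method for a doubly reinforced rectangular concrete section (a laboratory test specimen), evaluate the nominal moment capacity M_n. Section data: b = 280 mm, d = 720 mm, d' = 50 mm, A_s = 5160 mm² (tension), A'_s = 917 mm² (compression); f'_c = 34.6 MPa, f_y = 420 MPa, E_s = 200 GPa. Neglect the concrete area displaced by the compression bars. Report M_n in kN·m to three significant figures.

M_n ≈ 1350 kN·m

Assume both tension and compression steel yield.
Net tension couple steel: A_s − A'_s = 4243 mm².
a = (A_s − A'_s) f_y / (0.85 f'_c b) = 1782060/(0.85 × 34.6 × 280) = 216.41 mm.
c = a/β₁ = 216.41/0.803 = 269.50 mm; ε'_s = 0.003(c − d')/c = 0.0024 ≥ f_y/E_s = 0.0021, so compression steel does yield.
M_n = (A_s − A'_s) f_y (d − a/2) + A'_s f_y (d − d') = [1782060 × (720 − 108.205) + 385140 × (720 − 50)] × 10⁻⁶ = 1090.26 + 258.04 = 1348.30 kN·m.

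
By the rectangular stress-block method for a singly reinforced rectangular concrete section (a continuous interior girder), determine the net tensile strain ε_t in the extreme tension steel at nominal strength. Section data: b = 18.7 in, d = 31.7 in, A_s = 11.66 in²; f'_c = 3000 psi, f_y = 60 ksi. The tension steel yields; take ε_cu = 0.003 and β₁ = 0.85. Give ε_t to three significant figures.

a = A_s f_y/(0.85 f'_c b) = 14.671 in.
β₁ = 0.85, so c = a/β₁ = 14.671/0.85 = 17.260 in.
From the linear strain diagram with ε_cu = 0.003: ε_t = 0.003 (d − c)/c = 0.003 × (31.7 − 17.260)/17.260 = 0.00251.
ε_t < 0.004 — the section is over-reinforced for flexure under ACI limits.

ε_t ≈ 0.00251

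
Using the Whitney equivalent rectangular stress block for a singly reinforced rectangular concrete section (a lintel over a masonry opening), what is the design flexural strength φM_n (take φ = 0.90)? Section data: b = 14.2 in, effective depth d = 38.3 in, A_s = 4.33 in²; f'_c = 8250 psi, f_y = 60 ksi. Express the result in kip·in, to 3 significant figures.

φM_n ≈ 8650 kip·in

T = A_s f_y = 4.33 × 60 = 259.8 kips.
a = T/(0.85 f'_c b) = 259.8/(0.85 × 8.25 × 14.2) = 2.609 in.
M_n = T(d − a/2) = 259.8 × (38.3 − 1.3045) = 9611.4 kip·in.
φM_n = 0.90 × 9611.4 = 8650.3 kip·in.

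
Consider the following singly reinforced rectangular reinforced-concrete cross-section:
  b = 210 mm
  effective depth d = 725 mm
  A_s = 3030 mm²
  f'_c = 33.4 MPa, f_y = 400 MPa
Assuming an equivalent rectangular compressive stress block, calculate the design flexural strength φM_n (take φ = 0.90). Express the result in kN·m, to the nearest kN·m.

φM_n ≈ 680 kN·m

T = A_s f_y = 3030 × 400 = 1212000 N = 1212 kN.
From C = T: a = T/(0.85 f'_c b) = 1212000/(0.85 × 33.4 × 210) = 203.29 mm.
M_n = T(d − a/2) = 1212 kN × (725 − 101.645) mm = 755.51 kN·m.
φM_n = 0.90 × 755.51 = 679.96 kN·m.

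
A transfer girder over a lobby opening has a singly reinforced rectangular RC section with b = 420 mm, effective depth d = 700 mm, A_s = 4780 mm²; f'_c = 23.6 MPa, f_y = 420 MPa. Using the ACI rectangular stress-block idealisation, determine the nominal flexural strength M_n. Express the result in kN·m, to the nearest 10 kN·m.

T = A_s f_y = 4780 × 420 = 2007600 N = 2007.6 kN.
From C = T: a = T/(0.85 f'_c b) = 2007600/(0.85 × 23.6 × 420) = 238.29 mm.
M_n = T(d − a/2) = 2007.6 kN × (700 − 119.145) mm = 1166.12 kN·m.

M_n ≈ 1170 kN·m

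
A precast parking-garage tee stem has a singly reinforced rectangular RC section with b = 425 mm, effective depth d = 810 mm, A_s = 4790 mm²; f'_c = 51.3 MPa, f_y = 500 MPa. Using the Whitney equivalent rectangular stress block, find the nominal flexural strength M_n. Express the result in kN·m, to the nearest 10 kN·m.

M_n ≈ 1790 kN·m

T = A_s f_y = 4790 × 500 = 2395000 N = 2395 kN.
From C = T: a = T/(0.85 f'_c b) = 2395000/(0.85 × 51.3 × 425) = 129.24 mm.
M_n = T(d − a/2) = 2395 kN × (810 − 64.62) mm = 1785.19 kN·m.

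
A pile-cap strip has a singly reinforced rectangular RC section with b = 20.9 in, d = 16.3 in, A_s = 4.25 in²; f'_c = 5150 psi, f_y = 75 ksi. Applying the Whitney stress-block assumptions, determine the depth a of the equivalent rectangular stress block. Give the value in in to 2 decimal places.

a ≈ 3.48 in

T = A_s f_y = 4.25 × 75 = 318.75 kips.
a = T/(0.85 f'_c b) = 318.75/(0.85 × 5.15 × 20.9) = 3.48 in.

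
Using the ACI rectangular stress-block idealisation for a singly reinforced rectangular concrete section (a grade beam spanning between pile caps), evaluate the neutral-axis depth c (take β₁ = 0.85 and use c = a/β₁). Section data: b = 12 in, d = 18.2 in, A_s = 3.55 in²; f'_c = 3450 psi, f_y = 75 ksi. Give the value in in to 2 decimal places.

c ≈ 8.90 in

T = A_s f_y = 3.55 × 75 = 266.25 kips.
a = T/(0.85 f'_c b) = 266.25/(0.85 × 3.45 × 12) = 7.5661 in.
With β₁ = 0.85, c = a/β₁ = 7.5661/0.85 = 8.90 in.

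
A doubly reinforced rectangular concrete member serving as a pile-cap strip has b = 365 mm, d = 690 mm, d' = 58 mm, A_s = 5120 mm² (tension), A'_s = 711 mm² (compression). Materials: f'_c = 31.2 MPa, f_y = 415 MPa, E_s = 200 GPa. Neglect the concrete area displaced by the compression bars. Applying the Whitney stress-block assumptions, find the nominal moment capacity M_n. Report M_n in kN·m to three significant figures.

Assume both tension and compression steel yield.
Net tension couple steel: A_s − A'_s = 4409 mm².
a = (A_s − A'_s) f_y / (0.85 f'_c b) = 1829735/(0.85 × 31.2 × 365) = 189.03 mm.
c = a/β₁ = 189.03/0.827 = 228.57 mm; ε'_s = 0.003(c − d')/c = 0.0022 ≥ f_y/E_s = 0.0021, so compression steel does yield.
M_n = (A_s − A'_s) f_y (d − a/2) + A'_s f_y (d − d') = [1829735 × (690 − 94.515) + 295065 × (690 − 58)] × 10⁻⁶ = 1089.58 + 186.48 = 1276.06 kN·m.

M_n ≈ 1280 kN·m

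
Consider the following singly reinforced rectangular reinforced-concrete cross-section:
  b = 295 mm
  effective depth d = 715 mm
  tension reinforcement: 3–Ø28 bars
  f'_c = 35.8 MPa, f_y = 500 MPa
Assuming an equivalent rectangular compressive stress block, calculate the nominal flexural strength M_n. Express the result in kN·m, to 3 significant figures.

A_s = 3 × 616 = 1848 mm².
T = A_s f_y = 1848 × 500 = 924000 N = 924 kN.
From C = T: a = T/(0.85 f'_c b) = 924000/(0.85 × 35.8 × 295) = 102.93 mm.
M_n = T(d − a/2) = 924 kN × (715 − 51.465) mm = 613.11 kN·m.

M_n ≈ 613 kN·m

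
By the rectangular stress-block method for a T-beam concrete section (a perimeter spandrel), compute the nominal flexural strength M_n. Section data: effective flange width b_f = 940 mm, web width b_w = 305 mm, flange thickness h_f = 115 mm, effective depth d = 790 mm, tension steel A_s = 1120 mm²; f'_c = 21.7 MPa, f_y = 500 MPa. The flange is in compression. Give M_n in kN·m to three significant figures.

Tension: T = A_s f_y = 1120 × 500 = 560000 N.
Try a within the flange: a = T/(0.85 f'_c b_f) = 560000/(0.85 × 21.7 × 940) = 32.30 mm.
Since a = 32.30 ≤ h_f = 115 mm, the stress block lies entirely in the flange; analyse as a rectangular beam of width b_f.
M_n = T(d − a/2) = 560000 × (790 − 16.15) = 433.36 × 10⁶ N·mm.
M_n = 433.36 kN·m.

M_n ≈ 433 kN·m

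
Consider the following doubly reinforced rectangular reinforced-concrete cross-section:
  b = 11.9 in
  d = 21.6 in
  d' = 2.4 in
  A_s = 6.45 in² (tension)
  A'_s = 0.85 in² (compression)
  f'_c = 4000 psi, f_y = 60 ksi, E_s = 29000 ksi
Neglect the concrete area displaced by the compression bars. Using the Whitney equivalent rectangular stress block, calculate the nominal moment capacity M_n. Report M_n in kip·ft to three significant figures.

M_n ≈ 570 kip·ft

Assume both steels yield.
a = (A_s − A'_s) f_y/(0.85 f'_c b) = (6.45 − 0.85) × 60/(0.85 × 4 × 11.9) = 8.304 in.
c = a/β₁ = 8.304/0.85 = 9.769 in; ε'_s = 0.003(c − d')/c = 0.0023 ≥ ε_y = 0.0021, so the compression steel yields.
M_n = (A_s − A'_s) f_y (d − a/2) + A'_s f_y (d − d') = 336 × (21.6 − 4.152) + 51 × (21.6 − 2.4) = 5862.5 + 979.2 = 6841.7 kip·in = 6841.7/12 = 570.14 kip·ft.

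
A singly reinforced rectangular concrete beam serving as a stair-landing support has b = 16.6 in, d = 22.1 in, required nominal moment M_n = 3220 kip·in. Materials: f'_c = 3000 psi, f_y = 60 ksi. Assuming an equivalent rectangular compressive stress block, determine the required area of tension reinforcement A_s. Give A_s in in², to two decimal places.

A_s ≈ 2.65 in²

From M_n = 0.85 f'_c a b (d − a/2):
a = d − √(d² − 2M_n/(0.85 f'_c b)) = 22.1 − √(22.1² − 2 × 3220/(0.85 × 3 × 16.6)) = 3.762 in.
A_s = 0.85 f'_c a b / f_y = 0.85 × 3 × 3.762 × 16.6 / 60 = 2.654 in².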